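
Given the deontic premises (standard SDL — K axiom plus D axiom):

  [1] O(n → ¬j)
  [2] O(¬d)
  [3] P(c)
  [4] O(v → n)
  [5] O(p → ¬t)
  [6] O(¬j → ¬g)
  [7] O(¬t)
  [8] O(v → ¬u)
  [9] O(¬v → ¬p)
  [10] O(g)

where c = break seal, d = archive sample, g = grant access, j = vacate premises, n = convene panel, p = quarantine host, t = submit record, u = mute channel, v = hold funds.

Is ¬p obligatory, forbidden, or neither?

From premise 10 we have O(g).
The contrapositive of premise 6 (O(¬j → ¬g)) is O(g → j), and O(g) is already established, so O(j).
Premise 1 is O(n → ¬j); contrapositively O(j → ¬n). Since O(j) holds, K gives O(¬n).
Premise 4, O(v → n), contraposes to O(¬n → ¬v); with O(¬n) we get O(¬v).
With premise 9, O(¬v → ¬p), the K-axiom yields O(¬p).
Premises 2, 3, 5, 7, 8 do not contribute to this derivation.
Hence ¬p is obligatory.

Obligatory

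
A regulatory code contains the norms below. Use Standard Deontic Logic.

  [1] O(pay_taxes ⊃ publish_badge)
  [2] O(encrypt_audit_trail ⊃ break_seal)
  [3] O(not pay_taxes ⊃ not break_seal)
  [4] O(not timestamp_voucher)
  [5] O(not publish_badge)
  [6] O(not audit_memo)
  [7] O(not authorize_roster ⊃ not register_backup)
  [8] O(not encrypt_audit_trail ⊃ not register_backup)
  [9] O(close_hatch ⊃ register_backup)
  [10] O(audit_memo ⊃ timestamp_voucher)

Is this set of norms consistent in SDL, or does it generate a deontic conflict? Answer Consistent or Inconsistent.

Consistent

Premise 10 is O(audit_memo ⊃ timestamp_voucher), but O(audit_memo) is not derivable from the premises, so it does not yield O(timestamp_voucher).
So O(timestamp_voucher) is not derivable, and the apparent clash with O(not timestamp_voucher) does not arise.
A world satisfying every obligation exists (e.g. audit_memo=false, authorize_roster=false, break_seal=false, close_hatch=false, encrypt_audit_trail=false, pay_taxes=false, publish_badge=false, register_backup=false, timestamp_voucher=false); no atom is both obligatory and forbidden, so the set is consistent.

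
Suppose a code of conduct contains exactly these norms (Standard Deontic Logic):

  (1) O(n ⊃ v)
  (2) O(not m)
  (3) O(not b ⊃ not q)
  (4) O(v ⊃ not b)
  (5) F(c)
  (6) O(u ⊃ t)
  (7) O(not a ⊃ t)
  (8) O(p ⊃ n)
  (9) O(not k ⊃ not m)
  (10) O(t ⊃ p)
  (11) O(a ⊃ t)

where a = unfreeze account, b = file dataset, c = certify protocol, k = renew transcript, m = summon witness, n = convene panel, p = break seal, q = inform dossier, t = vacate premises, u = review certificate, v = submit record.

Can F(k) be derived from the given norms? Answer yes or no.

No

Premise 9 is O(not k ⊃ not m); even if O(not m) held, inferring O(not k) would be affirming the consequent — invalid.
No other premise forces O(not k). An ideal world satisfying every premise can still have k true, so F(k) is not derivable.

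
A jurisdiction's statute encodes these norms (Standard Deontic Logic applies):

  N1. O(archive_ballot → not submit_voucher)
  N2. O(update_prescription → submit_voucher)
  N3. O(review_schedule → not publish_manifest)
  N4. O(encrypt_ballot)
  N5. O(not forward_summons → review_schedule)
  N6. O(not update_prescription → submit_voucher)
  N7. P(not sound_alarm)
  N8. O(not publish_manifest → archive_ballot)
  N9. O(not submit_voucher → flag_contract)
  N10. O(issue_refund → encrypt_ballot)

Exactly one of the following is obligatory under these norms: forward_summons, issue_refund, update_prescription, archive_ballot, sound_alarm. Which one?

Premises 6 and 2 are O(not update_prescription → submit_voucher) and O(update_prescription → submit_voucher); every ideal world satisfies not update_prescription or update_prescription, so in either case submit_voucher holds — hence O(submit_voucher).
The contrapositive of premise 1 (O(archive_ballot → not submit_voucher)) is O(submit_voucher → not archive_ballot), and O(submit_voucher) is already established, so O(not archive_ballot).
Premise 8, O(not publish_manifest → archive_ballot), contraposes to O(not archive_ballot → publish_manifest); with O(not archive_ballot) we get O(publish_manifest).
Premise 3, O(review_schedule → not publish_manifest), contraposes to O(publish_manifest → not review_schedule); with O(publish_manifest) we get O(not review_schedule).
The contrapositive of premise 5 (O(not forward_summons → review_schedule)) is O(not review_schedule → forward_summons), and O(not review_schedule) is already established, so O(forward_summons).
So O(forward_summons) holds — forward_summons is obligatory. None of the other listed options is made obligatory by any chain of premises.

forward_summons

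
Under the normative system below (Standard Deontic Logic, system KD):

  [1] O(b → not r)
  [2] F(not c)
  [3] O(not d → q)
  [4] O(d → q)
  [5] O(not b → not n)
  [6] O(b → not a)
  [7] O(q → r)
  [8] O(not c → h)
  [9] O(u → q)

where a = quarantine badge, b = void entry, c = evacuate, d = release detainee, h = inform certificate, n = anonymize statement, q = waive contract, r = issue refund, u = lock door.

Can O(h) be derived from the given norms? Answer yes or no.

Premise 8 is O(not c → h), but O(not c) is not derivable from the premises, so it does not yield O(h).
No other premise forces O(h). An ideal world satisfying every premise can still have h false, so O(h) is not derivable.

No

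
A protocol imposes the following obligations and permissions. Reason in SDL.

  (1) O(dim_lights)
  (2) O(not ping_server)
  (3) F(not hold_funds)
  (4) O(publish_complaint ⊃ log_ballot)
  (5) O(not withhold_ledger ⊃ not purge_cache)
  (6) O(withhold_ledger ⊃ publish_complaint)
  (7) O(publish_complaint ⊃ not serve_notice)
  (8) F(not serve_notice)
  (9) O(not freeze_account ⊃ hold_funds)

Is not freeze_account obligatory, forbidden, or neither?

Neither

Premise 9 is O(not freeze_account ⊃ hold_funds); even if O(hold_funds) held, inferring O(not freeze_account) would be affirming the consequent — invalid.
No premise or chain of K-axiom applications forces O(not freeze_account), and none forces O(freeze_account). So not freeze_account is neither obligatory nor forbidden under these norms.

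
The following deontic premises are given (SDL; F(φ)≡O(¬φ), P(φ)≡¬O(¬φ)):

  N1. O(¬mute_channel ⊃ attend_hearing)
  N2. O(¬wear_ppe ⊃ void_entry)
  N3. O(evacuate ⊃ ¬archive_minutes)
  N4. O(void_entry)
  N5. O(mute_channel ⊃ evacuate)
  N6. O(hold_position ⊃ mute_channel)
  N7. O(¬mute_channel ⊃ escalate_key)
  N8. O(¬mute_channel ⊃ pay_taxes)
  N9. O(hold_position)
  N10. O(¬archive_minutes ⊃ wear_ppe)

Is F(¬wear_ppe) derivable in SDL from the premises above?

Premise 9 gives O(hold_position).
Applying K to premise 6 (O(hold_position ⊃ mute_channel)) and O(hold_position) yields O(mute_channel).
From O(mute_channel) and premise 5, O(mute_channel ⊃ evacuate), we obtain O(evacuate).
Applying K to premise 3 (O(evacuate ⊃ ¬archive_minutes)) and O(evacuate) yields O(¬archive_minutes).
Applying K to premise 10 (O(¬archive_minutes ⊃ wear_ppe)) and O(¬archive_minutes) yields O(wear_ppe).
Premises 1, 2, 4, 7, 8 do not contribute to this derivation.
So O(wear_ppe) holds, i.e. F(¬wear_ppe). The claim follows.

Yes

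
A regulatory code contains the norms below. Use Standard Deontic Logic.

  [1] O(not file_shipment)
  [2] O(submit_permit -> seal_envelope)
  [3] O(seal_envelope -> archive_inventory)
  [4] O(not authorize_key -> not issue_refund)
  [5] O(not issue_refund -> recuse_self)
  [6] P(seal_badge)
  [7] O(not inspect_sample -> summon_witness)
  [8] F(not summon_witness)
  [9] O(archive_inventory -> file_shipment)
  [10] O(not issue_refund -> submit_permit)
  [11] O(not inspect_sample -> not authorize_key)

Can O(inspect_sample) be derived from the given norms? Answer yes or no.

Yes

Premise 1 gives O(not file_shipment).
Premise 9, O(archive_inventory -> file_shipment), contraposes to O(not file_shipment -> not archive_inventory); with O(not file_shipment) we get O(not archive_inventory).
The contrapositive of premise 3 (O(seal_envelope -> archive_inventory)) is O(not archive_inventory -> not seal_envelope), and O(not archive_inventory) is already established, so O(not seal_envelope).
The contrapositive of premise 2 (O(submit_permit -> seal_envelope)) is O(not seal_envelope -> not submit_permit), and O(not seal_envelope) is already established, so O(not submit_permit).
Premise 10 is O(not issue_refund -> submit_permit); contrapositively O(not submit_permit -> issue_refund). Since O(not submit_permit) holds, K gives O(issue_refund).
Premise 4, O(not authorize_key -> not issue_refund), contraposes to O(issue_refund -> authorize_key); with O(issue_refund) we get O(authorize_key).
The contrapositive of premise 11 (O(not inspect_sample -> not authorize_key)) is O(authorize_key -> inspect_sample), and O(authorize_key) is already established, so O(inspect_sample).
Premises 5, 6, 7, 8 do not contribute to this derivation.
So O(inspect_sample) follows.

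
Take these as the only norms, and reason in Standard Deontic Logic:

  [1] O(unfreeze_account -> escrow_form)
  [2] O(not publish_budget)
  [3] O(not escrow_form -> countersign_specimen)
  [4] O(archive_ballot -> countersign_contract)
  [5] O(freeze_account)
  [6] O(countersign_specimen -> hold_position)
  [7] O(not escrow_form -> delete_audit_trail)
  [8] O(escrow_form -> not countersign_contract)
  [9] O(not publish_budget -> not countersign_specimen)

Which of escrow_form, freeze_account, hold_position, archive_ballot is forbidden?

archive_ballot

Premise 2 gives O(not publish_budget).
With premise 9, O(not publish_budget -> not countersign_specimen), the K-axiom yields O(not countersign_specimen).
Premise 3, O(not escrow_form -> countersign_specimen), contraposes to O(not countersign_specimen -> escrow_form); with O(not countersign_specimen) we get O(escrow_form).
With premise 8, O(escrow_form -> not countersign_contract), the K-axiom yields O(not countersign_contract).
Premise 4, O(archive_ballot -> countersign_contract), contraposes to O(not countersign_contract -> not archive_ballot); with O(not countersign_contract) we get O(not archive_ballot).
So O(not archive_ballot) holds, i.e. archive_ballot is forbidden. None of the other listed options is forbidden under the premises.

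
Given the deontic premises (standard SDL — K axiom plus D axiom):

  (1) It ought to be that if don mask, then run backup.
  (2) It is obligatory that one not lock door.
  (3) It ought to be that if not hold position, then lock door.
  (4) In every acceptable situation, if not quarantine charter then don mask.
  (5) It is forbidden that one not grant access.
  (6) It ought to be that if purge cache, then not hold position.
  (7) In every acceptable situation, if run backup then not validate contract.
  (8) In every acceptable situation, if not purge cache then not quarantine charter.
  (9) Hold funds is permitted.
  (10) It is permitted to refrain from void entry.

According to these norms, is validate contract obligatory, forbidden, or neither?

Premise 2 states O(¬lock_door) outright.
The contrapositive of premise 3 (O(¬hold_position → lock_door)) is O(¬lock_door → hold_position), and O(¬lock_door) is already established, so O(hold_position).
Premise 6 is O(purge_cache → ¬hold_position); contrapositively O(hold_position → ¬purge_cache). Since O(hold_position) holds, K gives O(¬purge_cache).
From O(¬purge_cache) and premise 8, O(¬purge_cache → ¬quarantine_charter), we obtain O(¬quarantine_charter).
Applying K to premise 4 (O(¬quarantine_charter → don_mask)) and O(¬quarantine_charter) yields O(don_mask).
With premise 1, O(don_mask → run_backup), the K-axiom yields O(run_backup).
From O(run_backup) and premise 7, O(run_backup → ¬validate_contract), we obtain O(¬validate_contract).
Premises 5, 9, 10 do not contribute to this derivation.
Thus O(¬validate_contract), which is F(validate_contract): validate_contract is forbidden.

Forbidden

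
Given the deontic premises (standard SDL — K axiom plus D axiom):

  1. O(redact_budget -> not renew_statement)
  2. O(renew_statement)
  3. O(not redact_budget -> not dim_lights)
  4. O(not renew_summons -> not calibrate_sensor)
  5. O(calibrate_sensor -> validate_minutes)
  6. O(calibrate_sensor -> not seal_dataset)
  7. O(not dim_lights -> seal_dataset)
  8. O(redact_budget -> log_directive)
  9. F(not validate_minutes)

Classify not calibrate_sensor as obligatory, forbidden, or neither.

Obligatory

From premise 2 we have O(renew_statement).
The contrapositive of premise 1 (O(redact_budget -> not renew_statement)) is O(renew_statement -> not redact_budget), and O(renew_statement) is already established, so O(not redact_budget).
With premise 3, O(not redact_budget -> not dim_lights), the K-axiom yields O(not dim_lights).
Premise 7 is O(not dim_lights -> seal_dataset); since O(not dim_lights), deontic closure gives O(seal_dataset).
Premise 6, O(calibrate_sensor -> not seal_dataset), contraposes to O(seal_dataset -> not calibrate_sensor); with O(seal_dataset) we get O(not calibrate_sensor).
Premises 4, 5, 8, 9 do not contribute to this derivation.
Hence not calibrate_sensor is obligatory.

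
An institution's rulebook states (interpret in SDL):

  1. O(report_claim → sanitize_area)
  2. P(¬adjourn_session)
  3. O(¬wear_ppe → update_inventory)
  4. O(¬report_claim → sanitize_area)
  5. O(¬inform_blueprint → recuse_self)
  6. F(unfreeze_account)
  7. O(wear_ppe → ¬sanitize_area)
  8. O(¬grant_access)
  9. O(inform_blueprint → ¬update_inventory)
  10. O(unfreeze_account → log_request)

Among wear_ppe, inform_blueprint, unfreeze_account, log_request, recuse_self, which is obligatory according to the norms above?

recuse_self

Premises 1 and 4 cover both cases: O(report_claim → sanitize_area) and O(¬report_claim → sanitize_area). Since report_claim ∨ ¬report_claim is a tautology, O(sanitize_area) follows.
Premise 7, O(wear_ppe → ¬sanitize_area), contraposes to O(sanitize_area → ¬wear_ppe); with O(sanitize_area) we get O(¬wear_ppe).
With premise 3, O(¬wear_ppe → update_inventory), the K-axiom yields O(update_inventory).
The contrapositive of premise 9 (O(inform_blueprint → ¬update_inventory)) is O(update_inventory → ¬inform_blueprint), and O(update_inventory) is already established, so O(¬inform_blueprint).
Premise 5 is O(¬inform_blueprint → recuse_self); since O(¬inform_blueprint), deontic closure gives O(recuse_self).
So O(recuse_self) holds — recuse_self is obligatory. None of the other listed options is made obligatory by any chain of premises.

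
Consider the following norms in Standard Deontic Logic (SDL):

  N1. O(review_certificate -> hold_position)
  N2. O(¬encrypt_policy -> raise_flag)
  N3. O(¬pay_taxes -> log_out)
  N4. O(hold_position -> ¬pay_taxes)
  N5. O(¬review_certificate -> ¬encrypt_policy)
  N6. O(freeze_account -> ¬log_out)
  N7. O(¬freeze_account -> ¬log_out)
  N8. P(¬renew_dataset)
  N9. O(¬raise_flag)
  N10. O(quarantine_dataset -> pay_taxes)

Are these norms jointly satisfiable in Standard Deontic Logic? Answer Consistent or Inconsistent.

Premises 7 and 6 are O(¬freeze_account -> ¬log_out) and O(freeze_account -> ¬log_out); every ideal world satisfies ¬freeze_account or freeze_account, so in either case ¬log_out holds — hence O(¬log_out).
Premise 3 is O(¬pay_taxes -> log_out); contrapositively O(¬log_out -> pay_taxes). Since O(¬log_out) holds, K gives O(pay_taxes).
The contrapositive of premise 4 (O(hold_position -> ¬pay_taxes)) is O(pay_taxes -> ¬hold_position), and O(pay_taxes) is already established, so O(¬hold_position).
Premise 1, O(review_certificate -> hold_position), contraposes to O(¬hold_position -> ¬review_certificate); with O(¬hold_position) we get O(¬review_certificate).
Premise 5 is O(¬review_certificate -> ¬encrypt_policy); since O(¬review_certificate), deontic closure gives O(¬encrypt_policy).
Applying K to premise 2 (O(¬encrypt_policy -> raise_flag)) and O(¬encrypt_policy) yields O(raise_flag).
But premise 9 directly asserts O(¬raise_flag).
We now have both O(raise_flag) and O(¬raise_flag) — raise_flag is simultaneously obligatory and forbidden, violating the D-axiom.

Inconsistent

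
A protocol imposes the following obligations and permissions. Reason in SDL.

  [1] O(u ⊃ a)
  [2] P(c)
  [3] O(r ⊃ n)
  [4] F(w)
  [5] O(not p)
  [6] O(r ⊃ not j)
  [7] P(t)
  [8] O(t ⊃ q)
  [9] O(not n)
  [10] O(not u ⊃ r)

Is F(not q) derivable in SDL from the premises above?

No

Premise 8 is O(t ⊃ q), but O(t) is not derivable from the premises (the permission P(t) asserts only not O(not t), not O(t)), so it does not yield O(q).
No other premise forces O(q). An ideal world satisfying every premise can still have not q true, so F(not q) is not derivable.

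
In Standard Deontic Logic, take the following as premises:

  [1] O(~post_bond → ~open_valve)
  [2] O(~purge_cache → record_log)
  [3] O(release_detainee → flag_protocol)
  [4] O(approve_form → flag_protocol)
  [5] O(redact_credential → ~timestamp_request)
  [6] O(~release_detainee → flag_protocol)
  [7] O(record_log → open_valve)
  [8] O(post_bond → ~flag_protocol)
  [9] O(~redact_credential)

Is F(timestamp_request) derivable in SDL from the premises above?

Premise 5 is O(redact_credential → ~timestamp_request), but O(redact_credential) is not derivable from the premises, so it does not yield O(~timestamp_request).
No other premise forces O(~timestamp_request). An ideal world satisfying every premise can still have timestamp_request true, so F(timestamp_request) is not derivable.

No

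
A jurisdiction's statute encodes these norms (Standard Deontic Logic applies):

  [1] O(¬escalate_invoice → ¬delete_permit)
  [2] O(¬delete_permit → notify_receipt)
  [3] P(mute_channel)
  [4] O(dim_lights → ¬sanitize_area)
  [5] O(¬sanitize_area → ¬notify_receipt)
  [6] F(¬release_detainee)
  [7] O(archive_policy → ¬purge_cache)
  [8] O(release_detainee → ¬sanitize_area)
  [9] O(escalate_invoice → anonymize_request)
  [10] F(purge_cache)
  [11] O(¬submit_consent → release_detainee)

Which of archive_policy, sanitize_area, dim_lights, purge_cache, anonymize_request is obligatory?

anonymize_request

F(¬release_detainee) at premise 6 means O(release_detainee).
Applying K to premise 8 (O(release_detainee → ¬sanitize_area)) and O(release_detainee) yields O(¬sanitize_area).
Premise 5 is O(¬sanitize_area → ¬notify_receipt); since O(¬sanitize_area), deontic closure gives O(¬notify_receipt).
Premise 2, O(¬delete_permit → notify_receipt), contraposes to O(¬notify_receipt → delete_permit); with O(¬notify_receipt) we get O(delete_permit).
The contrapositive of premise 1 (O(¬escalate_invoice → ¬delete_permit)) is O(delete_permit → escalate_invoice), and O(delete_permit) is already established, so O(escalate_invoice).
From O(escalate_invoice) and premise 9, O(escalate_invoice → anonymize_request), we obtain O(anonymize_request).
So O(anonymize_request) holds — anonymize_request is obligatory. None of the other listed options is made obligatory by any chain of premises.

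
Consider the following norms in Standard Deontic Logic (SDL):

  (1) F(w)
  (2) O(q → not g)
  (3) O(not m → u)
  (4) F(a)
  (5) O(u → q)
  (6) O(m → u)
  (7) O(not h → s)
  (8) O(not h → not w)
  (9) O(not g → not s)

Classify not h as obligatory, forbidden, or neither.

By case analysis on m: premise 6 gives O(m → u) and premise 3 gives O(not m → u), so O(u) either way.
With premise 5, O(u → q), the K-axiom yields O(q).
Applying K to premise 2 (O(q → not g)) and O(q) yields O(not g).
From O(not g) and premise 9, O(not g → not s), we obtain O(not s).
Premise 7, O(not h → s), contraposes to O(not s → h); with O(not s) we get O(h).
Premises 1, 4, 8 do not contribute to this derivation.
Thus O(h), which is F(not h): not h is forbidden.

Forbidden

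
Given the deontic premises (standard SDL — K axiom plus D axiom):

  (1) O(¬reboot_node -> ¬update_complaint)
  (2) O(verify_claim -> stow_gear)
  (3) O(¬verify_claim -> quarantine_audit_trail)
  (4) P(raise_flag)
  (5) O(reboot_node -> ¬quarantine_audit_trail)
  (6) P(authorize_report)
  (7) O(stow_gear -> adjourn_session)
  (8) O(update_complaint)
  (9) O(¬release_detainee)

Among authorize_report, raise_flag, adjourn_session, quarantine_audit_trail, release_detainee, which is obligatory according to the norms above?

Premise 8 gives O(update_complaint).
Premise 1, O(¬reboot_node -> ¬update_complaint), contraposes to O(update_complaint -> reboot_node); with O(update_complaint) we get O(reboot_node).
Premise 5 is O(reboot_node -> ¬quarantine_audit_trail); since O(reboot_node), deontic closure gives O(¬quarantine_audit_trail).
Premise 3 is O(¬verify_claim -> quarantine_audit_trail); contrapositively O(¬quarantine_audit_trail -> verify_claim). Since O(¬quarantine_audit_trail) holds, K gives O(verify_claim).
Applying K to premise 2 (O(verify_claim -> stow_gear)) and O(verify_claim) yields O(stow_gear).
Premise 7 is O(stow_gear -> adjourn_session); since O(stow_gear), deontic closure gives O(adjourn_session).
So O(adjourn_session) holds — adjourn_session is obligatory. None of the other listed options is made obligatory by any chain of premises.

adjourn_session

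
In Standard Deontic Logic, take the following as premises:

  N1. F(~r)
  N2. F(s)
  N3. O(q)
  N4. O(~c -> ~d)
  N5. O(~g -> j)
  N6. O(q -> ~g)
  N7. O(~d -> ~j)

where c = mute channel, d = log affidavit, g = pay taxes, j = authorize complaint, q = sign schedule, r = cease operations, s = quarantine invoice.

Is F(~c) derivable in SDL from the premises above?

Yes

From premise 3 we have O(q).
Applying K to premise 6 (O(q -> ~g)) and O(q) yields O(~g).
From O(~g) and premise 5, O(~g -> j), we obtain O(j).
Premise 7, O(~d -> ~j), contraposes to O(j -> d); with O(j) we get O(d).
Premise 4, O(~c -> ~d), contraposes to O(d -> c); with O(d) we get O(c).
Premises 1, 2 do not contribute to this derivation.
So O(c) holds, i.e. F(~c). The claim follows.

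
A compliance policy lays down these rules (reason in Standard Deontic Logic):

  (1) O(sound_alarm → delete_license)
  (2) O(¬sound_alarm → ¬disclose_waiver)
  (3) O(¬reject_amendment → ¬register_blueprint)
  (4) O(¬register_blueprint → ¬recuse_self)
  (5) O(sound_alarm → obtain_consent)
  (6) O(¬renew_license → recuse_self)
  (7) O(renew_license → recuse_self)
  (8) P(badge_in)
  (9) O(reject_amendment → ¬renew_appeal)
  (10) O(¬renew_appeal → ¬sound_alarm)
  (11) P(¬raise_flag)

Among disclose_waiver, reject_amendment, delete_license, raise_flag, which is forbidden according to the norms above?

disclose_waiver

By case analysis on ¬renew_license: premise 6 gives O(¬renew_license → recuse_self) and premise 7 gives O(renew_license → recuse_self), so O(recuse_self) either way.
Premise 4 is O(¬register_blueprint → ¬recuse_self); contrapositively O(recuse_self → register_blueprint). Since O(recuse_self) holds, K gives O(register_blueprint).
Premise 3, O(¬reject_amendment → ¬register_blueprint), contraposes to O(register_blueprint → reject_amendment); with O(register_blueprint) we get O(reject_amendment).
Premise 9 is O(reject_amendment → ¬renew_appeal); since O(reject_amendment), deontic closure gives O(¬renew_appeal).
From O(¬renew_appeal) and premise 10, O(¬renew_appeal → ¬sound_alarm), we obtain O(¬sound_alarm).
From O(¬sound_alarm) and premise 2, O(¬sound_alarm → ¬disclose_waiver), we obtain O(¬disclose_waiver).
So O(¬disclose_waiver) holds, i.e. disclose_waiver is forbidden. None of the other listed options is forbidden under the premises.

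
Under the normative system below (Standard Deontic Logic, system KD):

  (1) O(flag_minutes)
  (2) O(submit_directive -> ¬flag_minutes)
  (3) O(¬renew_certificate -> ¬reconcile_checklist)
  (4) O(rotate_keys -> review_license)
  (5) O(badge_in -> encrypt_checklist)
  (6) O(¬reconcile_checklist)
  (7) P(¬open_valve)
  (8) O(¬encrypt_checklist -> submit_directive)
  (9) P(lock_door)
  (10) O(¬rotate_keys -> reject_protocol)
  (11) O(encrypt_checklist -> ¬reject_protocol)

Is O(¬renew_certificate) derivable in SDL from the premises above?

No

Premise 3 is O(¬renew_certificate -> ¬reconcile_checklist); even if O(¬reconcile_checklist) held, inferring O(¬renew_certificate) would be affirming the consequent — invalid.
No other premise forces O(¬renew_certificate). An ideal world satisfying every premise can still have ¬renew_certificate false, so O(¬renew_certificate) is not derivable.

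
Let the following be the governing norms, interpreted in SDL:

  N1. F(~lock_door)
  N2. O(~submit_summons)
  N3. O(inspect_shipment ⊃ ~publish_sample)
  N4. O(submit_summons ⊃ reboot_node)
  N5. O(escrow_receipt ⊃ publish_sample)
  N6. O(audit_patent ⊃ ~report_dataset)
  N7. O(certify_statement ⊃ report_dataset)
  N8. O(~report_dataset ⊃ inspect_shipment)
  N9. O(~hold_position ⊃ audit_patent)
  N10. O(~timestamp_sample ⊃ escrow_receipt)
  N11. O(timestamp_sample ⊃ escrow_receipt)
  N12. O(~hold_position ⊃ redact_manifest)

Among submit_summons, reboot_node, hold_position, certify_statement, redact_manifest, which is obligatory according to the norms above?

hold_position

Premises 10 and 11 cover both cases: O(~timestamp_sample ⊃ escrow_receipt) and O(timestamp_sample ⊃ escrow_receipt). Since ~timestamp_sample ∨ timestamp_sample is a tautology, O(escrow_receipt) follows.
From O(escrow_receipt) and premise 5, O(escrow_receipt ⊃ publish_sample), we obtain O(publish_sample).
Premise 3, O(inspect_shipment ⊃ ~publish_sample), contraposes to O(publish_sample ⊃ ~inspect_shipment); with O(publish_sample) we get O(~inspect_shipment).
The contrapositive of premise 8 (O(~report_dataset ⊃ inspect_shipment)) is O(~inspect_shipment ⊃ report_dataset), and O(~inspect_shipment) is already established, so O(report_dataset).
Premise 6, O(audit_patent ⊃ ~report_dataset), contraposes to O(report_dataset ⊃ ~audit_patent); with O(report_dataset) we get O(~audit_patent).
The contrapositive of premise 9 (O(~hold_position ⊃ audit_patent)) is O(~audit_patent ⊃ hold_position), and O(~audit_patent) is already established, so O(hold_position).
So O(hold_position) holds — hold_position is obligatory. None of the other listed options is made obligatory by any chain of premises.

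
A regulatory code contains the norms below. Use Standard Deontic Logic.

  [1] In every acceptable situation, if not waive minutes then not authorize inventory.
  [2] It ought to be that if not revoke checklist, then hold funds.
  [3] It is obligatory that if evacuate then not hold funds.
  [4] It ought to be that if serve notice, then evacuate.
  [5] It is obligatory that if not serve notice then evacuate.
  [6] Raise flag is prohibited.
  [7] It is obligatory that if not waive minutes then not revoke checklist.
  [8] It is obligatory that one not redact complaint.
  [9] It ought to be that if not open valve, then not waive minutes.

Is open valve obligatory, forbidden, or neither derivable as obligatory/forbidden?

Obligatory

By case analysis on ¬serve_notice: premise 5 gives O(¬serve_notice → evacuate) and premise 4 gives O(serve_notice → evacuate), so O(evacuate) either way.
From O(evacuate) and premise 3, O(evacuate → ¬hold_funds), we obtain O(¬hold_funds).
Premise 2 is O(¬revoke_checklist → hold_funds); contrapositively O(¬hold_funds → revoke_checklist). Since O(¬hold_funds) holds, K gives O(revoke_checklist).
Premise 7, O(¬waive_minutes → ¬revoke_checklist), contraposes to O(revoke_checklist → waive_minutes); with O(revoke_checklist) we get O(waive_minutes).
Premise 9, O(¬open_valve → ¬waive_minutes), contraposes to O(waive_minutes → open_valve); with O(waive_minutes) we get O(open_valve).
Premises 1, 6, 8 do not contribute to this derivation.
Hence open_valve is obligatory.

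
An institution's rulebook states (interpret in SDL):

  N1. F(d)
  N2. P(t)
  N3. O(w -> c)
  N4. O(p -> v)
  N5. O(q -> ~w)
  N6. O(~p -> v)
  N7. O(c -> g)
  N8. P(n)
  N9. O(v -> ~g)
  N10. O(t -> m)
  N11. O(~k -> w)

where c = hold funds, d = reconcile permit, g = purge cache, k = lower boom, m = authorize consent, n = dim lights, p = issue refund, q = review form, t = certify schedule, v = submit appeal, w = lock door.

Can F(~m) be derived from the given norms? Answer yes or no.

No

Premise 10 is O(t -> m), but O(t) is not derivable from the premises (the permission P(t) asserts only ~O(~t), not O(t)), so it does not yield O(m).
No other premise forces O(m). An ideal world satisfying every premise can still have ~m true, so F(~m) is not derivable.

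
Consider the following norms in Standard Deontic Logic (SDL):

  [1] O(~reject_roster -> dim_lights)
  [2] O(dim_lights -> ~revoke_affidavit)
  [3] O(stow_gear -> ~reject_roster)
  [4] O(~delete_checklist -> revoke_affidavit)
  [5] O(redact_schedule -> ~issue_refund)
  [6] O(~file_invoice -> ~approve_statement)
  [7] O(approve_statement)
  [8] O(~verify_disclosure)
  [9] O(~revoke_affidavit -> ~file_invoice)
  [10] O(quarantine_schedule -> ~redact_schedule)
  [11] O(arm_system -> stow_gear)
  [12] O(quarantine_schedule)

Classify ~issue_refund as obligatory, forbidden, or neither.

Neither

Premise 5 is O(redact_schedule -> ~issue_refund), but O(redact_schedule) is not derivable from the premises, so it does not yield O(~issue_refund).
No premise or chain of K-axiom applications forces O(~issue_refund), and none forces O(issue_refund). So ~issue_refund is neither obligatory nor forbidden under these norms.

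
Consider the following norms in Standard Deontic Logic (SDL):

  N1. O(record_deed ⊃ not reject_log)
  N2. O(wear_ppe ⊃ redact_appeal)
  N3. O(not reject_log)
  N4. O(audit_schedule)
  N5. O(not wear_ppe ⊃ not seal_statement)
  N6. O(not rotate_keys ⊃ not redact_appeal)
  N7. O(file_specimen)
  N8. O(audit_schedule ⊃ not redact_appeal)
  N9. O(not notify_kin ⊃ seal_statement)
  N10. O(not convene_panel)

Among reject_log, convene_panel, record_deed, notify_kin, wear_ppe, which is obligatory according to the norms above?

From premise 4 we have O(audit_schedule).
Applying K to premise 8 (O(audit_schedule ⊃ not redact_appeal)) and O(audit_schedule) yields O(not redact_appeal).
Premise 2, O(wear_ppe ⊃ redact_appeal), contraposes to O(not redact_appeal ⊃ not wear_ppe); with O(not redact_appeal) we get O(not wear_ppe).
From O(not wear_ppe) and premise 5, O(not wear_ppe ⊃ not seal_statement), we obtain O(not seal_statement).
Premise 9, O(not notify_kin ⊃ seal_statement), contraposes to O(not seal_statement ⊃ notify_kin); with O(not seal_statement) we get O(notify_kin).
So O(notify_kin) holds — notify_kin is obligatory. None of the other listed options is made obligatory by any chain of premises.

notify_kin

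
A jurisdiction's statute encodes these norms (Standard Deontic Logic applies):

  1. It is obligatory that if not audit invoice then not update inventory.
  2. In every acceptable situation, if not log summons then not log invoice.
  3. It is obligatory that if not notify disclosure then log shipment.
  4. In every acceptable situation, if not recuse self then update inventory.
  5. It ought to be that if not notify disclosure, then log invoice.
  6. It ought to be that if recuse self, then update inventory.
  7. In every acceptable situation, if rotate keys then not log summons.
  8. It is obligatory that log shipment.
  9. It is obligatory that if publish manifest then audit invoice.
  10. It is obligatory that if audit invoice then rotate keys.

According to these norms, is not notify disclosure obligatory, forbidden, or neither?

Forbidden

Premises 6 and 4 are O(recuse_self → update_inventory) and O(¬recuse_self → update_inventory); every ideal world satisfies recuse_self or ¬recuse_self, so in either case update_inventory holds — hence O(update_inventory).
Premise 1, O(¬audit_invoice → ¬update_inventory), contraposes to O(update_inventory → audit_invoice); with O(update_inventory) we get O(audit_invoice).
Applying K to premise 10 (O(audit_invoice → rotate_keys)) and O(audit_invoice) yields O(rotate_keys).
Applying K to premise 7 (O(rotate_keys → ¬log_summons)) and O(rotate_keys) yields O(¬log_summons).
With premise 2, O(¬log_summons → ¬log_invoice), the K-axiom yields O(¬log_invoice).
Premise 5, O(¬notify_disclosure → log_invoice), contraposes to O(¬log_invoice → notify_disclosure); with O(¬log_invoice) we get O(notify_disclosure).
Premises 3, 8, 9 do not contribute to this derivation.
Thus O(notify_disclosure), which is F(¬notify_disclosure): ¬notify_disclosure is forbidden.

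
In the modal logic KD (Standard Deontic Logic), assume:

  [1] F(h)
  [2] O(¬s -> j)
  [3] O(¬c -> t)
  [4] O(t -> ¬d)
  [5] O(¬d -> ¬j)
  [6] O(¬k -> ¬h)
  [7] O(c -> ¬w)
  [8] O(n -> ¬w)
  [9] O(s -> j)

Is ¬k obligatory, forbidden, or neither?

Neither

Premise 6 is O(¬k -> ¬h); even if O(¬h) held, inferring O(¬k) would be affirming the consequent — invalid.
No premise or chain of K-axiom applications forces O(¬k), and none forces O(k). So ¬k is neither obligatory nor forbidden under these norms.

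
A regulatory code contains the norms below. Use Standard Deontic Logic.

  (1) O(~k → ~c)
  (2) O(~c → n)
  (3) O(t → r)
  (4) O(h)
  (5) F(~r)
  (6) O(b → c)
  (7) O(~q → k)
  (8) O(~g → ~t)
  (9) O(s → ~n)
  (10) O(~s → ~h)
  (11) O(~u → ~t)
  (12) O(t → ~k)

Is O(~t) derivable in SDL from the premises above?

Premise 4 gives O(h).
Premise 10 is O(~s → ~h); contrapositively O(h → s). Since O(h) holds, K gives O(s).
Applying K to premise 9 (O(s → ~n)) and O(s) yields O(~n).
The contrapositive of premise 2 (O(~c → n)) is O(~n → c), and O(~n) is already established, so O(c).
The contrapositive of premise 1 (O(~k → ~c)) is O(c → k), and O(c) is already established, so O(k).
Premise 12 is O(t → ~k); contrapositively O(k → ~t). Since O(k) holds, K gives O(~t).
Premises 3, 5, 6, 7, 8, 11 do not contribute to this derivation.
So O(~t) follows.

Yes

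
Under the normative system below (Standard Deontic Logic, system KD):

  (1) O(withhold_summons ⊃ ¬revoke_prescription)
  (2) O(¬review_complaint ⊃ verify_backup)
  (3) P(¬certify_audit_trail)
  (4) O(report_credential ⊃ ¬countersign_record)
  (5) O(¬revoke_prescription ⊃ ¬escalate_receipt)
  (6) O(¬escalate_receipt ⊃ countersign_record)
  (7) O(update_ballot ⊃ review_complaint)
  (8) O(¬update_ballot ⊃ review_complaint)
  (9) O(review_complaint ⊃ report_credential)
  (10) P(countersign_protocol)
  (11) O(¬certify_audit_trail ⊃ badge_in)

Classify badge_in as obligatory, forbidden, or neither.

Premise 11 is O(¬certify_audit_trail ⊃ badge_in), but O(¬certify_audit_trail) is not derivable from the premises (the permission P(¬certify_audit_trail) asserts only ¬O(certify_audit_trail), not O(¬certify_audit_trail)), so it does not yield O(badge_in).
No premise or chain of K-axiom applications forces O(badge_in), and none forces O(¬badge_in). So badge_in is neither obligatory nor forbidden under these norms.

Neither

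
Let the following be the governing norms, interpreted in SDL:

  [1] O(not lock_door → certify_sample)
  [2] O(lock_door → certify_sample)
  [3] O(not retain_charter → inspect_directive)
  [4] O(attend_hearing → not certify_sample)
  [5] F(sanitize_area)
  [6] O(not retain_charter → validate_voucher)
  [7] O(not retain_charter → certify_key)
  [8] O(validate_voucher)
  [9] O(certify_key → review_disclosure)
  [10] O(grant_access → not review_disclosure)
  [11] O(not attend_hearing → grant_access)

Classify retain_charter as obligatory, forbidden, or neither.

Premises 1 and 2 cover both cases: O(not lock_door → certify_sample) and O(lock_door → certify_sample). Since not lock_door ∨ lock_door is a tautology, O(certify_sample) follows.
Premise 4 is O(attend_hearing → not certify_sample); contrapositively O(certify_sample → not attend_hearing). Since O(certify_sample) holds, K gives O(not attend_hearing).
From O(not attend_hearing) and premise 11, O(not attend_hearing → grant_access), we obtain O(grant_access).
Premise 10 is O(grant_access → not review_disclosure); since O(grant_access), deontic closure gives O(not review_disclosure).
Premise 9 is O(certify_key → review_disclosure); contrapositively O(not review_disclosure → not certify_key). Since O(not review_disclosure) holds, K gives O(not certify_key).
The contrapositive of premise 7 (O(not retain_charter → certify_key)) is O(not certify_key → retain_charter), and O(not certify_key) is already established, so O(retain_charter).
Premises 3, 5, 6, 8 do not contribute to this derivation.
Hence retain_charter is obligatory.

Obligatory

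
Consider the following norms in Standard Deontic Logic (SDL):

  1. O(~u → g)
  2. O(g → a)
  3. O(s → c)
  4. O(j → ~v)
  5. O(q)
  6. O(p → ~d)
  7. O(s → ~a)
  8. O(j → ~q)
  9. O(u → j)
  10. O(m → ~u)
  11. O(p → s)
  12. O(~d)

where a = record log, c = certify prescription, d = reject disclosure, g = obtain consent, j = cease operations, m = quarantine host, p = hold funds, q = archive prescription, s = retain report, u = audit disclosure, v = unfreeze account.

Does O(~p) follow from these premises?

Premise 5 states O(q) outright.
Premise 8 is O(j → ~q); contrapositively O(q → ~j). Since O(q) holds, K gives O(~j).
Premise 9 is O(u → j); contrapositively O(~j → ~u). Since O(~j) holds, K gives O(~u).
Applying K to premise 1 (O(~u → g)) and O(~u) yields O(g).
From O(g) and premise 2, O(g → a), we obtain O(a).
Premise 7, O(s → ~a), contraposes to O(a → ~s); with O(a) we get O(~s).
Premise 11 is O(p → s); contrapositively O(~s → ~p). Since O(~s) holds, K gives O(~p).
Premises 3, 4, 6, 10, 12 do not contribute to this derivation.
So O(~p) follows.

Yes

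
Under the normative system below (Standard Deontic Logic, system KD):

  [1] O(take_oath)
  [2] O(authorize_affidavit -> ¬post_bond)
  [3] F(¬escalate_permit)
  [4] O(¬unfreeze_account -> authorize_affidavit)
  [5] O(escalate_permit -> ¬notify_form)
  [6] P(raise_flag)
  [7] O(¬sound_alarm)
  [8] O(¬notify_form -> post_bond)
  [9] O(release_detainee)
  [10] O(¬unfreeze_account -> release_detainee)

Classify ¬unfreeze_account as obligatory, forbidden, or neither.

Forbidden

Premise 3, F(¬escalate_permit), is equivalent to O(escalate_permit).
From O(escalate_permit) and premise 5, O(escalate_permit -> ¬notify_form), we obtain O(¬notify_form).
Applying K to premise 8 (O(¬notify_form -> post_bond)) and O(¬notify_form) yields O(post_bond).
Premise 2, O(authorize_affidavit -> ¬post_bond), contraposes to O(post_bond -> ¬authorize_affidavit); with O(post_bond) we get O(¬authorize_affidavit).
Premise 4 is O(¬unfreeze_account -> authorize_affidavit); contrapositively O(¬authorize_affidavit -> unfreeze_account). Since O(¬authorize_affidavit) holds, K gives O(unfreeze_account).
Premises 1, 6, 7, 9, 10 do not contribute to this derivation.
Thus O(unfreeze_account), which is F(¬unfreeze_account): ¬unfreeze_account is forbidden.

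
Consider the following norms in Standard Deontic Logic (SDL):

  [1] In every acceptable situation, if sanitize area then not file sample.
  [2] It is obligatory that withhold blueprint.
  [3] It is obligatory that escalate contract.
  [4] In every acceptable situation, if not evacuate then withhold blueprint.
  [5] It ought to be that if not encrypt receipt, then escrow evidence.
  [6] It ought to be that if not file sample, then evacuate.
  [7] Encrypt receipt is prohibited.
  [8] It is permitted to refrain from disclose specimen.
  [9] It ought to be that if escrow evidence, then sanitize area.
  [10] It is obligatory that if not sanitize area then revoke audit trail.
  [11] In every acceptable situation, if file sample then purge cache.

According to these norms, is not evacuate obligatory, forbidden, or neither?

Forbidden

Premise 7, F(encrypt_receipt), is equivalent to O(¬encrypt_receipt).
From O(¬encrypt_receipt) and premise 5, O(¬encrypt_receipt → escrow_evidence), we obtain O(escrow_evidence).
Premise 9 is O(escrow_evidence → sanitize_area); since O(escrow_evidence), deontic closure gives O(sanitize_area).
With premise 1, O(sanitize_area → ¬file_sample), the K-axiom yields O(¬file_sample).
Premise 6 is O(¬file_sample → evacuate); since O(¬file_sample), deontic closure gives O(evacuate).
Premises 2, 3, 4, 8, 10, 11 do not contribute to this derivation.
Thus O(evacuate), which is F(¬evacuate): ¬evacuate is forbidden.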